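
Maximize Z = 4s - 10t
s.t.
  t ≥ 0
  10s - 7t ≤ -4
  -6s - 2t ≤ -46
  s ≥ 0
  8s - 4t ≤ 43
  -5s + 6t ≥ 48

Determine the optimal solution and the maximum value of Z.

Corner points and Z = 4s - 10t:
  (317/16, 231/8) → Z = -419/2
  (312/25, 92/5) → Z = -3352/25
  (0, 23) → Z = -230
  (90/23, 259/23) → Z = -2230/23
The feasible region is unbounded (it extends along (0, 1), (1, 2)), but Z strictly decreases along every unbounded feasible direction, so there is no improving ray and the maximum is attained at a vertex.

s = 90/23, t = 259/23, maximum Z = -2230/23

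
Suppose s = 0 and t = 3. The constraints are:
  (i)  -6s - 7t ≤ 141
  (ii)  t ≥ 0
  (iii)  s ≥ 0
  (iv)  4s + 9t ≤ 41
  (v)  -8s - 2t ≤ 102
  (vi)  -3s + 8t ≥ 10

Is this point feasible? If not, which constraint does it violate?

(i): -21 ≤ 141 ✓
(ii): 3 ≥ 0 ✓
(iii): 0 ≥ 0 ✓
(iv): 27 ≤ 41 ✓
(v): -6 ≤ 102 ✓
(vi): 24 ≥ 10 ✓

feasible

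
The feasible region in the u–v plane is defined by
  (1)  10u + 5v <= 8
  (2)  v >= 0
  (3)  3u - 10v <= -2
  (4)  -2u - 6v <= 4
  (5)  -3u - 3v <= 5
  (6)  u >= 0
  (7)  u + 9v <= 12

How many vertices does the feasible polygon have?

Of the 21 pairwise boundary intersections, those satisfying every inequality are:
  (14/23, 44/115)
  (12/85, 112/85)
  (0, 1/5)
  (0, 4/3)

4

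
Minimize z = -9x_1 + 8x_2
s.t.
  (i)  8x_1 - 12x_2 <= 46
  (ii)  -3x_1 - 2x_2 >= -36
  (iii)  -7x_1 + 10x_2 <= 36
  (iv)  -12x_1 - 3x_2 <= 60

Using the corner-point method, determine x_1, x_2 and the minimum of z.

Extreme points and z = -9x_1 + 8x_2:
  (131/13, 75/26) → z = -879/13
  (-97/28, -43/7) → z = -503/28
  (72/11, 90/11) → z = 72/11
  (-236/47, 4/47) → z = 2156/47

x_1 = 131/13, x_2 = 75/26, minimum z = -879/13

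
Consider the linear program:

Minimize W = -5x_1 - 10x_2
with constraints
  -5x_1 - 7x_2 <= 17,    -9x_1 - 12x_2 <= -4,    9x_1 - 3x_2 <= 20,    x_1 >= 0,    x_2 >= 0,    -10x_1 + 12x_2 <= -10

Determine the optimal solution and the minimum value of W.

x_1 = 35/13, x_2 = 55/39, minimum W = -1075/39

Extreme points and W = -5x_1 - 10x_2:
  (20/9, 0) → W = -100/9
  (35/13, 55/39) → W = -1075/39
  (1, 0) → W = -5

The binding constraints are 9x_1 - 3x_2 = 20 and -10x_1 + 12x_2 = -10.
Solving simultaneously gives x_1 = 35/13, x_2 = 55/39.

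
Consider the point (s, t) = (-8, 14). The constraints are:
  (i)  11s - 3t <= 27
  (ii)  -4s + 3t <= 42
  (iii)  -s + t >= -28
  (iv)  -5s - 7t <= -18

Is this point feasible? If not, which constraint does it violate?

not feasible — violates (ii)

Constraint (ii): -4s + 3t = 74, which is not ≤ 42. All other constraints are satisfied.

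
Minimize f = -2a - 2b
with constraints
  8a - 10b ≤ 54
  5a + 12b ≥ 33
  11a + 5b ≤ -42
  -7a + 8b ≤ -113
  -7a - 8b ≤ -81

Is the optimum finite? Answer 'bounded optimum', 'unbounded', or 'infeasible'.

infeasible

The boundaries 8a - 10b = 54 and -7a + 8b = -113 meet at (349/3, 263/3), but that point violates 11a + 5b ≤ -42. Every candidate vertex is excluded by some other constraint, so the feasible region is empty.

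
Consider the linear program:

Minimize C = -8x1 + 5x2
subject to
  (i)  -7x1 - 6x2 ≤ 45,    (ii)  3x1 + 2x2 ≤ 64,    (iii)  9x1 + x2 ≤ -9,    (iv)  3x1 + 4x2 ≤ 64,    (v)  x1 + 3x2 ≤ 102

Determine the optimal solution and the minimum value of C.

x1 = -9/47, x2 = -342/47, minimum C = -1638/47

Corner points and C = -8x1 + 5x2:
  (-9/47, -342/47) → C = -1638/47
  (-249/5, 253/5) → C = 3257/5
  (-100/33, 201/11) → C = 3815/33
  (-216/5, 242/5) → C = 2938/5

The optimum lies where -7x1 - 6x2 = 45 and 9x1 + x2 = -9.
Solving simultaneously gives x1 = -9/47, x2 = -342/47.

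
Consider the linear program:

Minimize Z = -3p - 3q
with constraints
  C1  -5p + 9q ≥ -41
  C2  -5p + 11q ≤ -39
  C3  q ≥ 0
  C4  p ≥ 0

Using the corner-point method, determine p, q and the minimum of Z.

p = 10, q = 1, minimum Z = -33

Vertices and Z = -3p - 3q:
  (10, 1) → Z = -33
  (41/5, 0) → Z = -123/5
  (39/5, 0) → Z = -117/5

At the optimal vertex, -5p + 9q = -41 and -5p + 11q = -39.
Solving simultaneously gives p = 10, q = 1.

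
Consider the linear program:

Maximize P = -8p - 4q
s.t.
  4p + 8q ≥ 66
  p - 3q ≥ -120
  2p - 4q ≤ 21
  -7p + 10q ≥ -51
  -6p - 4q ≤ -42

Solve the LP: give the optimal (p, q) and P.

p = -177/11, q = 381/11, maximum P = -108/11

Vertices and P = -8p - 4q:
  (89/8, 43/16) → P = -399/4
  (9/4, 57/8) → P = -93/2
  (123, 81) → P = -1308
  (-177/11, 381/11) → P = -108/11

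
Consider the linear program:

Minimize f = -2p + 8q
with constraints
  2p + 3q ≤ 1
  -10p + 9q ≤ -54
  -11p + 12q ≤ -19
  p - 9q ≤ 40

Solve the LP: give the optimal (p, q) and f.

Extreme points and f = -2p + 8q:
  (57/16, -49/24) → f = -563/24
  (43/7, -79/21) → f = -890/21
  (14/9, -346/81) → f = -3020/81

p = 43/7, q = -79/21, minimum f = -890/21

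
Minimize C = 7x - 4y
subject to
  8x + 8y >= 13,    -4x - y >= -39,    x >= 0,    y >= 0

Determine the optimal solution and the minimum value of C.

Extreme points and C = 7x - 4y:
  (0, 13/8) → C = -13/2
  (13/8, 0) → C = 91/8
  (0, 39) → C = -156
  (39/4, 0) → C = 273/4

The optimum lies where -4x - y = -39 and x = 0.
Solving simultaneously gives x = 0, y = 39.

x = 0, y = 39, minimum C = -156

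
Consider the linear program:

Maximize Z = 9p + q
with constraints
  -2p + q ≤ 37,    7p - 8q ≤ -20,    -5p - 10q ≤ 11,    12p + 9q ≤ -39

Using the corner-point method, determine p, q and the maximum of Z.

p = -97/25, q = 21/25, maximum Z = -852/25

Extreme points and Z = 9p + q:
  (-381/25, 163/25) → Z = -3266/25
  (-62/5, 61/5) → Z = -497/5
  (-97/25, 21/25) → Z = -852/25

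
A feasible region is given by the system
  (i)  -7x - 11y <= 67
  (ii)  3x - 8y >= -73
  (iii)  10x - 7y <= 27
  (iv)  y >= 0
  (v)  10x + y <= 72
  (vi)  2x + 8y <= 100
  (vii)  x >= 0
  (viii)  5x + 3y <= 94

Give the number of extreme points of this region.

6

Intersecting each pair of boundary lines and keeping only the points that satisfy every inequality leaves:
  (27/5, 223/20)
  (0, 73/8)
  (27/10, 0)
  (531/80, 45/8)
  (0, 0)
  (238/39, 428/39)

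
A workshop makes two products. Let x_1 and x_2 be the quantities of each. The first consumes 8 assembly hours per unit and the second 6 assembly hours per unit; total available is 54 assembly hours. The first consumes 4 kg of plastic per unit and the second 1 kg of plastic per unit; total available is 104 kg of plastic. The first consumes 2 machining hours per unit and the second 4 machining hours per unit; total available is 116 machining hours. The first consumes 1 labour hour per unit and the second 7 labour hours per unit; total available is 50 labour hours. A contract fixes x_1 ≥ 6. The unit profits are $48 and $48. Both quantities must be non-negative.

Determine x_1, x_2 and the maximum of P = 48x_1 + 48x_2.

At the optimal vertex, 8x_1 + 6x_2 = 54 and x_1 = 6.
Solving simultaneously gives x_1 = 6, x_2 = 1.

x_1 = 6, x_2 = 1, maximum P = 336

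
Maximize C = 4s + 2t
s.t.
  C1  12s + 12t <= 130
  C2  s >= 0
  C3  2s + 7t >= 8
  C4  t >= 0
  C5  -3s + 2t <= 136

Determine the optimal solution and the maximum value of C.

s = 65/6, t = 0, maximum C = 130/3

Vertices and C = 4s + 2t:
  (0, 65/6) → C = 65/3
  (65/6, 0) → C = 130/3
  (0, 8/7) → C = 16/7
  (4, 0) → C = 16

The optimum lies where 12s + 12t = 130 and t = 0.
Solving simultaneously gives s = 65/6, t = 0.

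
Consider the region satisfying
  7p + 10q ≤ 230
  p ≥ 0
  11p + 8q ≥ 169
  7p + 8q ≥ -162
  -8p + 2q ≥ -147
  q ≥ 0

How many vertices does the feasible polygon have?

Intersecting each pair of boundary lines and keeping only the points that satisfy every inequality leaves:
  (0, 23)
  (965/47, 811/94)
  (0, 169/8)
  (169/11, 0)
  (147/8, 0)

5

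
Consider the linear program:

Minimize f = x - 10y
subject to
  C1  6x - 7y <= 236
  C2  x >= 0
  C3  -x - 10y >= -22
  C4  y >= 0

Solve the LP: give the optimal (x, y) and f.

At the optimal vertex, x = 0 and -x - 10y = -22.
Solving simultaneously gives x = 0, y = 11/5.

x = 0, y = 11/5, minimum f = -22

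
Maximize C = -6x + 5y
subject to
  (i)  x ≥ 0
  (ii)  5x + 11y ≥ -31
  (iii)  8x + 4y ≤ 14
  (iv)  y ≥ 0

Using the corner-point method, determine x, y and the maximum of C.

Extreme points and C = -6x + 5y:
  (0, 7/2) → C = 35/2
  (0, 0) → C = 0
  (7/4, 0) → C = -21/2

x = 0, y = 7/2, maximum C = 35/2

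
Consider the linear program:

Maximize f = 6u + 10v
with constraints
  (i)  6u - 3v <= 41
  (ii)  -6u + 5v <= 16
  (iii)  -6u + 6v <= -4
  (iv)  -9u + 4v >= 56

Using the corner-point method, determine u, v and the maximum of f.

Extreme points and f = 6u + 10v:
  (-332/3, -235) → f = -3014
  (-58/3, -20) → f = -316
  (-176/15, -62/5) → f = -972/5
The feasible region is unbounded (it extends along (-5, -6), (-1, -2)), but f strictly decreases along every unbounded feasible direction, so there is no improving ray and the maximum is attained at a vertex.

The binding constraints are -6u + 6v = -4 and -9u + 4v = 56.
Solving simultaneously gives u = -176/15, v = -62/5.

u = -176/15, v = -62/5, maximum f = -972/5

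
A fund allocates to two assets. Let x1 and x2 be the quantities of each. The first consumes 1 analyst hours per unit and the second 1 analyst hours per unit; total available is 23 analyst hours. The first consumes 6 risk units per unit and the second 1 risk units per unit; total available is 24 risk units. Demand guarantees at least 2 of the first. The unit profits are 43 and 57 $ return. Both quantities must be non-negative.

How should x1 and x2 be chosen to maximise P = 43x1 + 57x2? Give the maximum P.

x1 = 2, x2 = 12, maximum P = 770

Vertices and P = 43x1 + 57x2:
  (4, 0) → P = 172
  (2, 0) → P = 86
  (2, 12) → P = 770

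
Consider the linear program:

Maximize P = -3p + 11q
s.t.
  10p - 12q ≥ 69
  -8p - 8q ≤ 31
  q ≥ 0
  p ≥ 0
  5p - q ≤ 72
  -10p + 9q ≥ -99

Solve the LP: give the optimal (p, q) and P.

p = 159/10, q = 15/2, maximum P = 174/5

At the optimal vertex, 10p - 12q = 69 and 5p - q = 72.
Solving simultaneously gives p = 159/10, q = 15/2.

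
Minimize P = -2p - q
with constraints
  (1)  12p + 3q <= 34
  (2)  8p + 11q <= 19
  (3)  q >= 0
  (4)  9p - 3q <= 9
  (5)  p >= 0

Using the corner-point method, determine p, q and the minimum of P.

p = 52/41, q = 33/41, minimum P = -137/41

Corner points and P = -2p - q:
  (52/41, 33/41) → P = -137/41
  (0, 19/11) → P = -19/11
  (1, 0) → P = -2
  (0, 0) → P = 0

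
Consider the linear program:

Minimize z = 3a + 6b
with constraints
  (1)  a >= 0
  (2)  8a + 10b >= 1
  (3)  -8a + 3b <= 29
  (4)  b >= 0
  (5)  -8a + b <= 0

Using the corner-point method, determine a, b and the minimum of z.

a = 1/8, b = 0, minimum z = 3/8

Feasible corners and z = 3a + 6b:
  (1/8, 0) → z = 3/8
  (1/88, 1/11) → z = 51/88
  (29/16, 29/2) → z = 1479/16
The feasible region is unbounded (it extends along (3, 8), (1, 0)), but z strictly increases along every unbounded feasible direction, so there is no improving ray and the minimum is attained at a vertex.

The optimum lies where 8a + 10b = 1 and b = 0.
Solving simultaneously gives a = 1/8, b = 0.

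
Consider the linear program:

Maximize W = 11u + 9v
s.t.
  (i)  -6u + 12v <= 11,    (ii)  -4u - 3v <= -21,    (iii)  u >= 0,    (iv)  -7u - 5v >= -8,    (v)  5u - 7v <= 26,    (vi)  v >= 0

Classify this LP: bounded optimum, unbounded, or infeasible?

The boundaries -6u + 12v = 11 and -4u - 3v = -21 meet at (73/22, 85/33), but that point violates -7u - 5v ≥ -8. Every candidate vertex is excluded by some other constraint, so the feasible region is empty.

infeasible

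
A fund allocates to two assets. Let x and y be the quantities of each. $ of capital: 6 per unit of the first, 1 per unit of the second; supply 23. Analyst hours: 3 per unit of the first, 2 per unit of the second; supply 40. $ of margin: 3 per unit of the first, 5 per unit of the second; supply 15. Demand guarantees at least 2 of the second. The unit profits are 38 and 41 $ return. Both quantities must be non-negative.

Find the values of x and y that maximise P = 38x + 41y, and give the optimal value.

x = 5/3, y = 2, maximum P = 436/3

Vertices and P = 38x + 41y:
  (0, 3) → P = 123
  (0, 2) → P = 82
  (5/3, 2) → P = 436/3

The binding constraints are 3x + 5y = 15 and y = 2.
Solving simultaneously gives x = 5/3, y = 2.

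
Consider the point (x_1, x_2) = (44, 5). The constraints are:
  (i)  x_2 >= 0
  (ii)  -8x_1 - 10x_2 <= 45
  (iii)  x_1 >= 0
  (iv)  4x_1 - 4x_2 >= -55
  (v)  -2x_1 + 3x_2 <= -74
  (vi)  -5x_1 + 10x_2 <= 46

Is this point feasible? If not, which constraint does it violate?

not feasible — violates (v)

Constraint (v): -2x_1 + 3x_2 = -73, which is not ≤ -74. All other constraints are satisfied.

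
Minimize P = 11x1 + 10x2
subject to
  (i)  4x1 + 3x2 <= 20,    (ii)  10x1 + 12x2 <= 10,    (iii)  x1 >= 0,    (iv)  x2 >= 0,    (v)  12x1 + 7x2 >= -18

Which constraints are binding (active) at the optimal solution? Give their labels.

(iii) and (iv)

Feasible corners and P = 11x1 + 10x2:
  (0, 5/6) → P = 25/3
  (1, 0) → P = 11
  (0, 0) → P = 0

The minimum is at (0, 0). Substituting into each constraint, equality holds for (iii) and (iv); the remaining constraints have slack.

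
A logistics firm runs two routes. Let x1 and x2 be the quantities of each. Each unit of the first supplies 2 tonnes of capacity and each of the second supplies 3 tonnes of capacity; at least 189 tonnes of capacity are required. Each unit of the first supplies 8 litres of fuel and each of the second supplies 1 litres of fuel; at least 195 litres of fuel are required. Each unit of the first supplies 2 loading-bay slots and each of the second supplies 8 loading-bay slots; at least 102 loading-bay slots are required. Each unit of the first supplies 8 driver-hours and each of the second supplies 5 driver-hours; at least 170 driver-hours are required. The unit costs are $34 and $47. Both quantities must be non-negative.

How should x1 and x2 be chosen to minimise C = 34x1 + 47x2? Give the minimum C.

x1 = 18, x2 = 51, minimum C = 3009

Vertices and C = 34x1 + 47x2:
  (0, 195) → C = 9165
  (189/2, 0) → C = 3213
  (18, 51) → C = 3009
The feasible region is unbounded (it extends along (0, 1), (1, 0)), but C strictly increases along every unbounded feasible direction, so there is no improving ray and the minimum is attained at a vertex.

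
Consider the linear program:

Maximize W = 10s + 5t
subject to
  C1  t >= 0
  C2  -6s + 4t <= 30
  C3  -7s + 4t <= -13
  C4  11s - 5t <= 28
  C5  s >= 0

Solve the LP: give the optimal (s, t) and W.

s = 47/9, t = 53/9, maximum W = 245/3

Feasible corners and W = 10s + 5t:
  (13/7, 0) → W = 130/7
  (28/11, 0) → W = 280/11
  (47/9, 53/9) → W = 245/3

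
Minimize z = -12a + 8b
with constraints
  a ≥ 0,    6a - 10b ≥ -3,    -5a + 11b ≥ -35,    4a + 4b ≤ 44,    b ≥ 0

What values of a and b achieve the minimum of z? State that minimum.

Corner points and z = -12a + 8b:
  (0, 3/10) → z = 12/5
  (0, 0) → z = 0
  (107/16, 69/16) → z = -183/4
  (39/4, 5/4) → z = -107
  (7, 0) → z = -84

a = 39/4, b = 5/4, minimum z = -107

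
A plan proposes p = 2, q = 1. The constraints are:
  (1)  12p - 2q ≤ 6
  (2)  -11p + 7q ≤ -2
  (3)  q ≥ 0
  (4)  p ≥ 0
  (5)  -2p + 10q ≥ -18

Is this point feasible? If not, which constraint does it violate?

not feasible — violates (1)

Constraint (1): 12p - 2q = 22, which is not ≤ 6. All other constraints are satisfied.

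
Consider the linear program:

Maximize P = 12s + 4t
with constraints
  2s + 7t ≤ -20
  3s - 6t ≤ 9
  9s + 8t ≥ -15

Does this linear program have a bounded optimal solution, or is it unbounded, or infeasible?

infeasible

The boundaries 2s + 7t = -20 and 3s - 6t = 9 meet at (-19/11, -26/11), but that point violates 9s + 8t ≥ -15. Every candidate vertex is excluded by some other constraint, so the feasible region is empty.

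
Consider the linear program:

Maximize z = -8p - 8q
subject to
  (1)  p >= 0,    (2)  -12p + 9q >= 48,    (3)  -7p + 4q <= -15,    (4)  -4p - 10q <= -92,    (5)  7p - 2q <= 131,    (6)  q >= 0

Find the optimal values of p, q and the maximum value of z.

p = 109/5, q = 172/5, maximum z = -2248/5

The optimum lies where -12p + 9q = 48 and -7p + 4q = -15.
Solving simultaneously gives p = 109/5, q = 172/5.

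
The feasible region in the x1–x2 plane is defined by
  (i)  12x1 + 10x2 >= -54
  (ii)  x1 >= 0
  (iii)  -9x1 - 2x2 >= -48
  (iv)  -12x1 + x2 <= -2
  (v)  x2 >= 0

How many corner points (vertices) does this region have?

3

Of the 10 pairwise boundary intersections, those satisfying every inequality are:
  (52/33, 186/11)
  (16/3, 0)
  (1/6, 0)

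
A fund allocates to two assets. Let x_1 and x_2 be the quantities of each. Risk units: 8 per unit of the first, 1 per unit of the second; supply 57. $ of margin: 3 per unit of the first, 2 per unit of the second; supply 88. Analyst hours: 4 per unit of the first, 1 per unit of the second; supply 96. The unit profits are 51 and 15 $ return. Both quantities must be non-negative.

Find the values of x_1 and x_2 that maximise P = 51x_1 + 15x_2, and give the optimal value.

The optimum lies where 8x_1 + x_2 = 57 and 3x_1 + 2x_2 = 88.
Solving simultaneously gives x_1 = 2, x_2 = 41.

x_1 = 2, x_2 = 41, maximum P = 717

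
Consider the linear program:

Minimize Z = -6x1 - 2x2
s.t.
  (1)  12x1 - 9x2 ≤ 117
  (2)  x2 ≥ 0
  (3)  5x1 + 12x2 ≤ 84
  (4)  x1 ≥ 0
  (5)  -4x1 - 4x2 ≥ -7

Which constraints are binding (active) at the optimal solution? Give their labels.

Feasible corners and Z = -6x1 - 2x2:
  (0, 0) → Z = 0
  (7/4, 0) → Z = -21/2
  (0, 7/4) → Z = -7/2

The minimum is at (7/4, 0). Substituting into each constraint, equality holds for (2) and (5); the remaining constraints have slack.

(2) and (5)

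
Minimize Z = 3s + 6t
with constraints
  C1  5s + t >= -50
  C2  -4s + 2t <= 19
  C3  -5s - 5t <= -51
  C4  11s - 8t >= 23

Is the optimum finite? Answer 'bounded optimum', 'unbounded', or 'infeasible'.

unbounded

From the feasible point (523/95, 446/95), moving in the direction (5, -5) keeps every constraint satisfied while Z decreases without bound.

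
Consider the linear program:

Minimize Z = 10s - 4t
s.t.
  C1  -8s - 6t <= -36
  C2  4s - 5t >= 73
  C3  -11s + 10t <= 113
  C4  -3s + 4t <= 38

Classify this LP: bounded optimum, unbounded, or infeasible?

Feasible corners and Z = 10s - 4t:
  (309/32, -55/8) → Z = 1985/16
  (482, 371) → Z = 3336
The feasible region has finitely many vertices and no improving ray; the minimum is 1985/16 at (309/32, -55/8).

bounded optimum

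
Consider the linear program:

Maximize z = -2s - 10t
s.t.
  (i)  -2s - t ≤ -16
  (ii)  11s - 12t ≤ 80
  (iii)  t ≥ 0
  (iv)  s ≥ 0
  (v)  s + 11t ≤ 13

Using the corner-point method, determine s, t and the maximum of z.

s = 272/35, t = 16/35, maximum z = -704/35

The binding constraints are -2s - t = -16 and 11s - 12t = 80.
Solving simultaneously gives s = 272/35, t = 16/35.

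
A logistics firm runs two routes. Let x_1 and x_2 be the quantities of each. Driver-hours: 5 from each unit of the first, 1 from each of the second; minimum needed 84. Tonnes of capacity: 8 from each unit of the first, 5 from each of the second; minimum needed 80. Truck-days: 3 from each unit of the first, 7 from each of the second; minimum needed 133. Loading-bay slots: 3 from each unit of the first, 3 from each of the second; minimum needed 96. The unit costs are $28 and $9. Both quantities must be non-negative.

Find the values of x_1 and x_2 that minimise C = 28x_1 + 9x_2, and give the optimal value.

Feasible corners and C = 28x_1 + 9x_2:
  (0, 84) → C = 756
  (133/3, 0) → C = 3724/3
  (13, 19) → C = 535
  (91/4, 37/4) → C = 2881/4
The feasible region is unbounded (it extends along (0, 1), (1, 0)), but C strictly increases along every unbounded feasible direction, so there is no improving ray and the minimum is attained at a vertex.

x_1 = 13, x_2 = 19, minimum C = 535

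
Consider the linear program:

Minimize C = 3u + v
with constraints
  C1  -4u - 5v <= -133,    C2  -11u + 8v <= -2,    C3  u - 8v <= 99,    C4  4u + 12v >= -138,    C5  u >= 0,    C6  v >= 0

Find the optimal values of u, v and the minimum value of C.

u = 358/29, v = 485/29, minimum C = 1559/29

Corner points and C = 3u + v:
  (358/29, 485/29) → C = 1559/29
  (133/4, 0) → C = 399/4
  (99, 0) → C = 297
The feasible region is unbounded (it extends along (8, 1), (8, 11)), but C strictly increases along every unbounded feasible direction, so there is no improving ray and the minimum is attained at a vertex.

At the optimal vertex, -4u - 5v = -133 and -11u + 8v = -2.
Solving simultaneously gives u = 358/29, v = 485/29.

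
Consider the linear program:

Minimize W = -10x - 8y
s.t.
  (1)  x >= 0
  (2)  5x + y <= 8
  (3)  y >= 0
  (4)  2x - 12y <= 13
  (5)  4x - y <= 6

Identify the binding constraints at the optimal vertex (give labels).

(1) and (2)

Extreme points and W = -10x - 8y:
  (0, 8) → W = -64
  (0, 0) → W = 0
  (14/9, 2/9) → W = -52/3
  (3/2, 0) → W = -15

The minimum is at (0, 8). Substituting into each constraint, equality holds for (1) and (2); the remaining constraints have slack.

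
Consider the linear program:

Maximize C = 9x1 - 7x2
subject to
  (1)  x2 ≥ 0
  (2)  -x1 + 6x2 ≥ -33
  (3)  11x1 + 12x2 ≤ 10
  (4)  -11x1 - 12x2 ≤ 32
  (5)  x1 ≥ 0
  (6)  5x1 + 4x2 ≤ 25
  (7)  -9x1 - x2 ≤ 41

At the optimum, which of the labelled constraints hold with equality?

Vertices and C = 9x1 - 7x2:
  (10/11, 0) → C = 90/11
  (0, 0) → C = 0
  (0, 5/6) → C = -35/6

The maximum is at (10/11, 0). Substituting into each constraint, equality holds for (1) and (3); the remaining constraints have slack.

(1) and (3)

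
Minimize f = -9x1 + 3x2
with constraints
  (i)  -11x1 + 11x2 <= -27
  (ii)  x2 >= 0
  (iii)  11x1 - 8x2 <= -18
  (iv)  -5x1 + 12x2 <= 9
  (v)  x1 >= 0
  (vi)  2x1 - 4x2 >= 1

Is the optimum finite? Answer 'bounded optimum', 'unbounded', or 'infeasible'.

The boundaries -11x1 + 11x2 = -27 and x2 = 0 meet at (27/11, 0), but that point violates 11x1 - 8x2 ≤ -18. Every candidate vertex is excluded by some other constraint, so the feasible region is empty.

infeasible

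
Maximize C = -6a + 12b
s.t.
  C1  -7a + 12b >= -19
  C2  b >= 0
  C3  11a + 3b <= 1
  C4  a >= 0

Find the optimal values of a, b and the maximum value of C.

a = 0, b = 1/3, maximum C = 4

Extreme points and C = -6a + 12b:
  (1/11, 0) → C = -6/11
  (0, 0) → C = 0
  (0, 1/3) → C = 4

The binding constraints are 11a + 3b = 1 and a = 0.
Solving simultaneously gives a = 0, b = 1/3.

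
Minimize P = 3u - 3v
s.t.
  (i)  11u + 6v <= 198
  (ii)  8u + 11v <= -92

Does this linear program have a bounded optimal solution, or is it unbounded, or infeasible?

From the feasible point (2730/73, -2596/73), moving in the direction (-11, 8) keeps every constraint satisfied while P decreases without bound.

unbounded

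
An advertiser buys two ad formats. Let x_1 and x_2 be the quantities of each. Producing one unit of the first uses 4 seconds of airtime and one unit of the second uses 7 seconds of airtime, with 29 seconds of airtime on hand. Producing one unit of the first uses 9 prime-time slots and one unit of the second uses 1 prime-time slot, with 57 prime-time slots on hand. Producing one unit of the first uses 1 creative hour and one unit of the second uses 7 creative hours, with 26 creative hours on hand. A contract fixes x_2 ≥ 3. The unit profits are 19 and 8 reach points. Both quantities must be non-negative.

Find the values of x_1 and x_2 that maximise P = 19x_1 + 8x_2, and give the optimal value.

x_1 = 2, x_2 = 3, maximum P = 62

Corner points and P = 19x_1 + 8x_2:
  (0, 26/7) → P = 208/7
  (0, 3) → P = 24
  (1, 25/7) → P = 333/7
  (2, 3) → P = 62

The binding constraints are 4x_1 + 7x_2 = 29 and x_2 = 3.
Solving simultaneously gives x_1 = 2, x_2 = 3.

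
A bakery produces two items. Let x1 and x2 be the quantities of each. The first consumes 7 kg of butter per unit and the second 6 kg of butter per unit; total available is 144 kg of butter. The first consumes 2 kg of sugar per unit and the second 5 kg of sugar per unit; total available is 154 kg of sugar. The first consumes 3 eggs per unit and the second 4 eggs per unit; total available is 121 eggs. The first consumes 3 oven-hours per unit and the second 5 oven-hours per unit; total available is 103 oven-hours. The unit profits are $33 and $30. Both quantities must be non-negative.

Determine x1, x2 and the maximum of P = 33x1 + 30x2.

x1 = 6, x2 = 17, maximum P = 708

Extreme points and P = 33x1 + 30x2:
  (0, 0) → P = 0
  (0, 103/5) → P = 618
  (144/7, 0) → P = 4752/7
  (6, 17) → P = 708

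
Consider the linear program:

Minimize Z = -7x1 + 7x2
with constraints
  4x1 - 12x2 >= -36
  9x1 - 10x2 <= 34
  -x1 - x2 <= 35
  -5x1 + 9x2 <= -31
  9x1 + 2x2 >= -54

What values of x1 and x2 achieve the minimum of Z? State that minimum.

x1 = -4/31, x2 = -109/31, minimum Z = -735/31

Feasible corners and Z = -7x1 + 7x2:
  (-4/31, -109/31) → Z = -735/31
  (-118/27, -22/3) → Z = -560/27
  (-424/91, -549/91) → Z = -125/13

The optimum lies where 9x1 - 10x2 = 34 and -5x1 + 9x2 = -31.
Solving simultaneously gives x1 = -4/31, x2 = -109/31.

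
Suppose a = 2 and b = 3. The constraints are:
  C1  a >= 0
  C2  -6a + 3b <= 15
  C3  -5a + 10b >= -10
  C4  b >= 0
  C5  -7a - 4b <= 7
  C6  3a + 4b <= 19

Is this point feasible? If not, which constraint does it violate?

C1: 2 ≥ 0 ✓
C2: -3 ≤ 15 ✓
C3: 20 ≥ -10 ✓
C4: 3 ≥ 0 ✓
C5: -26 ≤ 7 ✓
C6: 18 ≤ 19 ✓

feasible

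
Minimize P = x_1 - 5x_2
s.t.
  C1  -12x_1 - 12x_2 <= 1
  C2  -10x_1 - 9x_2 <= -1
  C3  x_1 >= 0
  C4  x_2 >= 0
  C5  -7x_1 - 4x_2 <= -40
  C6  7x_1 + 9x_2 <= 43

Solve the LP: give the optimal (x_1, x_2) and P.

x_1 = 188/35, x_2 = 3/5, minimum P = 83/35

Vertices and P = x_1 - 5x_2:
  (40/7, 0) → P = 40/7
  (43/7, 0) → P = 43/7
  (188/35, 3/5) → P = 83/35

At the optimal vertex, -7x_1 - 4x_2 = -40 and 7x_1 + 9x_2 = 43.
Solving simultaneously gives x_1 = 188/35, x_2 = 3/5.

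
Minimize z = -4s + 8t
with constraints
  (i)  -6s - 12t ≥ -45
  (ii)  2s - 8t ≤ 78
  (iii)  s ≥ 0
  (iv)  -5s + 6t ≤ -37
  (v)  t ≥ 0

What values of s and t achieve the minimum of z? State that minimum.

s = 15/2, t = 0, minimum z = -30

Feasible corners and z = -4s + 8t:
  (119/16, 1/32) → z = -59/2
  (15/2, 0) → z = -30
  (37/5, 0) → z = -148/5

At the optimal vertex, -6s - 12t = -45 and t = 0.
Solving simultaneously gives s = 15/2, t = 0.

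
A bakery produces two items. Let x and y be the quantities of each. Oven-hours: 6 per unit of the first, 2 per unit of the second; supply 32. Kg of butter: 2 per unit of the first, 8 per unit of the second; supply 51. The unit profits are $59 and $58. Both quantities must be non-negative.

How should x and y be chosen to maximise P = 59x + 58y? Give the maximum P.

x = 7/2, y = 11/2, maximum P = 1051/2

Extreme points and P = 59x + 58y:
  (0, 0) → P = 0
  (0, 51/8) → P = 1479/4
  (16/3, 0) → P = 944/3
  (7/2, 11/2) → P = 1051/2

At the optimal vertex, 6x + 2y = 32 and 2x + 8y = 51.
Solving simultaneously gives x = 7/2, y = 11/2.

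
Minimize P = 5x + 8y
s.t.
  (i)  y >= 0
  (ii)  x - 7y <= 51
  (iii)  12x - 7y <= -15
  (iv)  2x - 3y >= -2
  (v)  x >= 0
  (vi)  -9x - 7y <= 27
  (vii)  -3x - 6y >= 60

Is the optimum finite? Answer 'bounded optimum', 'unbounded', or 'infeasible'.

The boundaries -9x - 7y = 27 and -3x - 6y = 60 meet at (86/11, -153/11), but that point violates y ≥ 0. Every candidate vertex is excluded by some other constraint, so the feasible region is empty.

infeasible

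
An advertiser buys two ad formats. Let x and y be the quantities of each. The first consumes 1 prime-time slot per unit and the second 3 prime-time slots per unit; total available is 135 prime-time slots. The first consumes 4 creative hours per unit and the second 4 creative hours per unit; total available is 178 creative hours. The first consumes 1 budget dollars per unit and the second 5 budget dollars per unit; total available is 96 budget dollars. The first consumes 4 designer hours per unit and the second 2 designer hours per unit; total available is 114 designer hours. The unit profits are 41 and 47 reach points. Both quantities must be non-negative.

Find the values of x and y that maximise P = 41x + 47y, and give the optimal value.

Extreme points and P = 41x + 47y:
  (0, 0) → P = 0
  (0, 96/5) → P = 4512/5
  (57/2, 0) → P = 2337/2
  (21, 15) → P = 1566

x = 21, y = 15, maximum P = 1566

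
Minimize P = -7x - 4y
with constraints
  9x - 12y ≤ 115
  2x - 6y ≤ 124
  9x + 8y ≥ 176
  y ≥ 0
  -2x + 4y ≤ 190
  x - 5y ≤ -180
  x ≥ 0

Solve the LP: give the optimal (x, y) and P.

Vertices and P = -7x - 4y:
  (685/3, 485/3) → P = -2245
  (2735/33, 1735/33) → P = -8695/11
  (0, 95/2) → P = -190
  (0, 36) → P = -144

At the optimal vertex, 9x - 12y = 115 and -2x + 4y = 190.
Solving simultaneously gives x = 685/3, y = 485/3.

x = 685/3, y = 485/3, minimum P = -2245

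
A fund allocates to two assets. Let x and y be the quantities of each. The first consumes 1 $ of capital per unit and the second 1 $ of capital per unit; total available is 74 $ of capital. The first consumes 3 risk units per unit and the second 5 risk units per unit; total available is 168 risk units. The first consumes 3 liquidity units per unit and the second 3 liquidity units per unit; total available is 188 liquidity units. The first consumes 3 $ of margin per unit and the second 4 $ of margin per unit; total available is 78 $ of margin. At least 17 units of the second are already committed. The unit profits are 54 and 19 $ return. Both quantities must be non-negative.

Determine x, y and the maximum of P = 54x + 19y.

Extreme points and P = 54x + 19y:
  (0, 39/2) → P = 741/2
  (0, 17) → P = 323
  (10/3, 17) → P = 503

The optimum lies where 3x + 4y = 78 and y = 17.
Solving simultaneously gives x = 10/3, y = 17.

x = 10/3, y = 17, maximum P = 503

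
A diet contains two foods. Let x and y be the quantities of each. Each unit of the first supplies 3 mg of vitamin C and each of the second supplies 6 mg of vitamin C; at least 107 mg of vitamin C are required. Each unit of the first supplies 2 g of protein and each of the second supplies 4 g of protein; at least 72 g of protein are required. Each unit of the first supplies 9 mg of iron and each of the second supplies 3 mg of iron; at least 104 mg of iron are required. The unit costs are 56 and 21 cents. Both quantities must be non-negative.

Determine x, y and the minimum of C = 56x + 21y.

The feasible region is unbounded (it extends along (0, 1), (1, 0)), but C strictly increases along every unbounded feasible direction, so there is no improving ray and the minimum is attained at a vertex.

The optimum lies where 2x + 4y = 72 and 9x + 3y = 104.
Solving simultaneously gives x = 20/3, y = 44/3.

x = 20/3, y = 44/3, minimum C = 2044/3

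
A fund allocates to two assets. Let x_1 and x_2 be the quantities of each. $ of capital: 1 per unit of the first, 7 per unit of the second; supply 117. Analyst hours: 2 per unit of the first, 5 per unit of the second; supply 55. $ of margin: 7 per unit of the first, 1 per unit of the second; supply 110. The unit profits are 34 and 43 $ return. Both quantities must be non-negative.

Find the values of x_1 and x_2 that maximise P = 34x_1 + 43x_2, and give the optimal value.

Vertices and P = 34x_1 + 43x_2:
  (0, 0) → P = 0
  (0, 11) → P = 473
  (110/7, 0) → P = 3740/7
  (15, 5) → P = 725

x_1 = 15, x_2 = 5, maximum P = 725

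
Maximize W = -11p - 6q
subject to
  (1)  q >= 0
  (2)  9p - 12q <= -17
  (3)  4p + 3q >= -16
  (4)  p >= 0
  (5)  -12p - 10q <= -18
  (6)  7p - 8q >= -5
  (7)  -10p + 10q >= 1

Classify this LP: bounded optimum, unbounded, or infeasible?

The boundaries 9p - 12q = -17 and -12p - 10q = -18 meet at (23/117, 61/39), but that point violates 7p - 8q ≥ -5. Every candidate vertex is excluded by some other constraint, so the feasible region is empty.

infeasible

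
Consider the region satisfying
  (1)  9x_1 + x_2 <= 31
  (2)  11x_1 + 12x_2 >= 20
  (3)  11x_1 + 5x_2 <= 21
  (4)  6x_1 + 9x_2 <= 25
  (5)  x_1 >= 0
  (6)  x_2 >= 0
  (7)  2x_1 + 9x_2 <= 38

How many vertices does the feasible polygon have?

5

The feasible vertices (each the meet of two boundaries and inside every other half-plane) are:
  (0, 5/3)
  (20/11, 0)
  (64/69, 149/69)
  (21/11, 0)
  (0, 25/9)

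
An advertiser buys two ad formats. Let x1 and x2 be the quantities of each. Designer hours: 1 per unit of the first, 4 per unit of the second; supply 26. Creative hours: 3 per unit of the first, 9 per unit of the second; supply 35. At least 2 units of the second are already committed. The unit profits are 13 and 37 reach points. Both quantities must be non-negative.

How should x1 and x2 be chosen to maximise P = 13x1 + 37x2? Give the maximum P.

x1 = 17/3, x2 = 2, maximum P = 443/3

Extreme points and P = 13x1 + 37x2:
  (0, 35/9) → P = 1295/9
  (0, 2) → P = 74
  (17/3, 2) → P = 443/3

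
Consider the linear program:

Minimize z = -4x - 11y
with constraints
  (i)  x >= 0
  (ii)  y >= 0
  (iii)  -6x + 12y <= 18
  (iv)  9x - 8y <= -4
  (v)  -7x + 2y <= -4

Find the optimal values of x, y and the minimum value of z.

Feasible corners and z = -4x - 11y:
  (8/5, 23/10) → z = -317/10
  (7/6, 25/12) → z = -331/12
  (20/19, 32/19) → z = -432/19

x = 8/5, y = 23/10, minimum z = -317/10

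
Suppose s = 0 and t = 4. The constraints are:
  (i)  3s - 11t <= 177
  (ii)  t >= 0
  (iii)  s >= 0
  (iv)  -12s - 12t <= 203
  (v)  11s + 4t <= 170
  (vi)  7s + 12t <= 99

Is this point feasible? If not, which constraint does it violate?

(i): -44 ≤ 177 ✓
(ii): 4 ≥ 0 ✓
(iii): 0 ≥ 0 ✓
(iv): -48 ≤ 203 ✓
(v): 16 ≤ 170 ✓
(vi): 48 ≤ 99 ✓

feasible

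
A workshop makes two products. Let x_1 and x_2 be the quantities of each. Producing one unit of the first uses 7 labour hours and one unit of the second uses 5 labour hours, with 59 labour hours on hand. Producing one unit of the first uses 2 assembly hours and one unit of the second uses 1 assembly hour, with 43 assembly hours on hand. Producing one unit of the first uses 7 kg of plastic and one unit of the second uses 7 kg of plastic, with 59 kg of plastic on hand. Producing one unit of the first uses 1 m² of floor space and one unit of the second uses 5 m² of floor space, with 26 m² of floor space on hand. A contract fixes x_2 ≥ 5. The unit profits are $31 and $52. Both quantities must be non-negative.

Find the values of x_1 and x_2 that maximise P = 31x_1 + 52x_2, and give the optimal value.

x_1 = 1, x_2 = 5, maximum P = 291

Vertices and P = 31x_1 + 52x_2:
  (0, 26/5) → P = 1352/5
  (0, 5) → P = 260
  (1, 5) → P = 291

The optimum lies where x_1 + 5x_2 = 26 and x_2 = 5.
Solving simultaneously gives x_1 = 1, x_2 = 5.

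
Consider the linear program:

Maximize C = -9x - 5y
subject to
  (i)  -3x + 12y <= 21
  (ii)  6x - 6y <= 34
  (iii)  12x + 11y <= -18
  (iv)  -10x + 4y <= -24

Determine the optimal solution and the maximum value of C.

x = 2/9, y = -49/9, maximum C = 227/9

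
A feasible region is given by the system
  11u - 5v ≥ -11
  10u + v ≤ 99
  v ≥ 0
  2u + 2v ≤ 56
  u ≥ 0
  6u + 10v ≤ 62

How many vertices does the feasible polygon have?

Intersecting each pair of boundary lines and keeping only the points that satisfy every inequality leaves:
  (0, 11/5)
  (10/7, 187/35)
  (99/10, 0)
  (464/47, 13/47)
  (0, 0)

5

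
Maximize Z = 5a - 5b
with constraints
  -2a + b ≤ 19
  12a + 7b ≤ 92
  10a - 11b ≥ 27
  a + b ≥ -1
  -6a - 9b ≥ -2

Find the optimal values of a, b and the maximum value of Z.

a = 99/5, b = -104/5, maximum Z = 203

Corner points and Z = 5a - 5b:
  (99/5, -104/5) → Z = 203
  (37/3, -8) → Z = 305/3
  (16/21, -37/21) → Z = 265/21
  (265/156, -71/78) → Z = 2035/156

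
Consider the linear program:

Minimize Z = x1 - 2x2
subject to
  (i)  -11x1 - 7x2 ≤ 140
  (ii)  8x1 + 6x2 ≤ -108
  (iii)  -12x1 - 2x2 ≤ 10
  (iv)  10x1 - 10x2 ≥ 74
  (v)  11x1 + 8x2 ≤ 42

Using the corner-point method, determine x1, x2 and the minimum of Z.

x1 = 39/14, x2 = -152/7, minimum Z = 647/14

Vertices and Z = x1 - 2x2:
  (105/31, -785/31) → Z = 1675/31
  (39/14, -152/7) → Z = 647/14
  (558, -762) → Z = 2082
The feasible region is unbounded (it extends along (7, -11), (8, -11)), but Z strictly increases along every unbounded feasible direction, so there is no improving ray and the minimum is attained at a vertex.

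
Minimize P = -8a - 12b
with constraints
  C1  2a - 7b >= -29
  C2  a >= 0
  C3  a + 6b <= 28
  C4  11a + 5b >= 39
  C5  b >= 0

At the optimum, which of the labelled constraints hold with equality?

C3 and C5

Feasible corners and P = -8a - 12b:
  (94/61, 269/61) → P = -3980/61
  (28, 0) → P = -224
  (39/11, 0) → P = -312/11

The minimum is at (28, 0). Substituting into each constraint, equality holds for C3 and C5; the remaining constraints have slack.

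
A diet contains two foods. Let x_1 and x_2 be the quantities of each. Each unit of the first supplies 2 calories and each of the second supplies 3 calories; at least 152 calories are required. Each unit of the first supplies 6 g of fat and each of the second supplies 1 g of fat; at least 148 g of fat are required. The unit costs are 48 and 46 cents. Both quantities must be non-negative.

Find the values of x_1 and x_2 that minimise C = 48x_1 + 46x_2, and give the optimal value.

x_1 = 73/4, x_2 = 77/2, minimum C = 2647

Extreme points and C = 48x_1 + 46x_2:
  (0, 148) → C = 6808
  (76, 0) → C = 3648
  (73/4, 77/2) → C = 2647
The feasible region is unbounded (it extends along (0, 1), (1, 0)), but C strictly increases along every unbounded feasible direction, so there is no improving ray and the minimum is attained at a vertex.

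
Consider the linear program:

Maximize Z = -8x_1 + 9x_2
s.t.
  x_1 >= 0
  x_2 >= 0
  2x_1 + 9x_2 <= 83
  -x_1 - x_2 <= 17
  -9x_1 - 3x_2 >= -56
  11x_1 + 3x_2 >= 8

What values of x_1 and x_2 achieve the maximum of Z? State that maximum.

x_1 = 0, x_2 = 83/9, maximum Z = 83

Corner points and Z = -8x_1 + 9x_2:
  (0, 83/9) → Z = 83
  (0, 8/3) → Z = 24
  (56/9, 0) → Z = -448/9
  (8/11, 0) → Z = -64/11
  (17/5, 127/15) → Z = 49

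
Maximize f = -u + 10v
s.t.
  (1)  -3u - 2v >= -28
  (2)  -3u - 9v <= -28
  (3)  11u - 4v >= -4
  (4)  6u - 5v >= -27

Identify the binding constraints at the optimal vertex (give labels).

(1) and (4)

Feasible corners and f = -u + 10v:
  (28/3, 0) → f = -28/3
  (86/27, 83/9) → f = 2404/27
  (76/111, 320/111) → f = 3124/111
  (88/31, 273/31) → f = 2642/31

The maximum is at (86/27, 83/9). Substituting into each constraint, equality holds for (1) and (4); the remaining constraints have slack.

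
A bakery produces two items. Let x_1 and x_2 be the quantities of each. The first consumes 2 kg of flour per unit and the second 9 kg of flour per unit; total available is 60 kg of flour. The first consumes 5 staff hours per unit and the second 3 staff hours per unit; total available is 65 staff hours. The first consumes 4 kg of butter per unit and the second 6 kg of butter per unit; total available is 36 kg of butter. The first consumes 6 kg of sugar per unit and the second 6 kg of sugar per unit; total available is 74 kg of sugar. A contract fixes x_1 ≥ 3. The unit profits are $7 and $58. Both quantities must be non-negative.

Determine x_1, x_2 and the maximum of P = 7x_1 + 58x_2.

x_1 = 3, x_2 = 4, maximum P = 253

Feasible corners and P = 7x_1 + 58x_2:
  (9, 0) → P = 63
  (3, 0) → P = 21
  (3, 4) → P = 253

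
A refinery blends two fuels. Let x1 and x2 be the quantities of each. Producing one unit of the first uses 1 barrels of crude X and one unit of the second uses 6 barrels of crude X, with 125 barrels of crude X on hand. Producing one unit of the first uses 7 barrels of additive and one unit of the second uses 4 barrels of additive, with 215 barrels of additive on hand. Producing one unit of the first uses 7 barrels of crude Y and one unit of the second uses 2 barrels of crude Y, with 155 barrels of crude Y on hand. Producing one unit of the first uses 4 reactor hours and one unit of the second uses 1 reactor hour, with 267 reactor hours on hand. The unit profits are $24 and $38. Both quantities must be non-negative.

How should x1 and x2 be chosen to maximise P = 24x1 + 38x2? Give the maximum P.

Feasible corners and P = 24x1 + 38x2:
  (0, 0) → P = 0
  (0, 125/6) → P = 2375/3
  (155/7, 0) → P = 3720/7
  (17, 18) → P = 1092

The optimum lies where x1 + 6x2 = 125 and 7x1 + 2x2 = 155.
Solving simultaneously gives x1 = 17, x2 = 18.

x1 = 17, x2 = 18, maximum P = 1092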